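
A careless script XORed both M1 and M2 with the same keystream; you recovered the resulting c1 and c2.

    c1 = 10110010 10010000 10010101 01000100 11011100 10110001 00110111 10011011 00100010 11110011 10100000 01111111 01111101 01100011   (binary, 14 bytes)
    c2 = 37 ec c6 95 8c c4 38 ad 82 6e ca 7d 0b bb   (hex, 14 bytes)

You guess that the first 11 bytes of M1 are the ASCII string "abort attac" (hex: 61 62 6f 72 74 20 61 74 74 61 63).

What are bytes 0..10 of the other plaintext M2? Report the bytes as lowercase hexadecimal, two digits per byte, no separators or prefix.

First, c1 ⊕ c2 = (M1 ⊕ K) ⊕ (M2 ⊕ K) = M1 ⊕ M2, so the key drops out. Then M2 = (M1 ⊕ M2) ⊕ M1 over the first 11 bytes.
byte 0: (b2 XOR 37) XOR 61 = 85 XOR 61 = e4
byte 1: (90 XOR ec) XOR 62 = 7c XOR 62 = 1e
byte 2: (95 XOR c6) XOR 6f = 53 XOR 6f = 3c
byte 3: (44 XOR 95) XOR 72 = d1 XOR 72 = a3
byte 4: (dc XOR 8c) XOR 74 = 50 XOR 74 = 24
byte 5: (b1 XOR c4) XOR 20 = 75 XOR 20 = 55
byte 6: (37 XOR 38) XOR 61 = 0f XOR 61 = 6e
byte 7: (9b XOR ad) XOR 74 = 36 XOR 74 = 42
byte 8: (22 XOR 82) XOR 74 = a0 XOR 74 = d4
byte 9: (f3 XOR 6e) XOR 61 = 9d XOR 61 = fc
byte 10: (a0 XOR ca) XOR 63 = 6a XOR 63 = 09

e41e3ca324556e42d4fc09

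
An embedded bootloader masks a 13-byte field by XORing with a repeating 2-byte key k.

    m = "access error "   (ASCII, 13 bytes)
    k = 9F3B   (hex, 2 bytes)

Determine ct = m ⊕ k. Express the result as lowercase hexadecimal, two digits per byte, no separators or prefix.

The 2-byte key repeats, so the effective keystream is 9f 3b 9f 3b 9f 3b 9f 3b 9f 3b 9f 3b 9f.
byte 0: 61 ^ 9f = fe
byte 1: 63 ^ 3b = 58
byte 2: 63 ^ 9f = fc
byte 3: 65 ^ 3b = 5e
byte 4: 73 ^ 9f = ec
byte 5: 73 ^ 3b = 48
byte 6: 20 ^ 9f = bf
byte 7: 65 ^ 3b = 5e
byte 8: 72 ^ 9f = ed
byte 9: 72 ^ 3b = 49
byte 10: 6f ^ 9f = f0
byte 11: 72 ^ 3b = 49
byte 12: 20 ^ 9f = bf

fe58fc5eec48bf5eed49f049bf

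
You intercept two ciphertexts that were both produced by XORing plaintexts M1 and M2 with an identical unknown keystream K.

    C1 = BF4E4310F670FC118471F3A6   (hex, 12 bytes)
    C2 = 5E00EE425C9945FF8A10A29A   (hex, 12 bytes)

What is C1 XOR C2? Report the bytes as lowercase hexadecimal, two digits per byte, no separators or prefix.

e14ead52aae9b9ee0e61513c

C1 ⊕ C2 = (M1 ⊕ K) ⊕ (M2 ⊕ K) = M1 ⊕ M2 — the shared key cancels under XOR.
bf XOR 5e = e1
4e XOR 00 = 4e
43 XOR ee = ad
10 XOR 42 = 52
f6 XOR 5c = aa
70 XOR 99 = e9
fc XOR 45 = b9
11 XOR ff = ee
84 XOR 8a = 0e
71 XOR 10 = 61
f3 XOR a2 = 51
a6 XOR 9a = 3c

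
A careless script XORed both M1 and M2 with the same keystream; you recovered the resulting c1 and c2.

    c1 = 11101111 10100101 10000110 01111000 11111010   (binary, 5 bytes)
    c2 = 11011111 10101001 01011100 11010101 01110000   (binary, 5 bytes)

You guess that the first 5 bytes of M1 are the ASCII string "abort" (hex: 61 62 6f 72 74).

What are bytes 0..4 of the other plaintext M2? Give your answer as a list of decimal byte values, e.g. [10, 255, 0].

First, c1 ⊕ c2 = (M1 ⊕ K) ⊕ (M2 ⊕ K) = M1 ⊕ M2, so the key drops out. Then M2 = (M1 ⊕ M2) ⊕ M1 over the first 5 bytes.
byte 0: (ef xor df) xor 61 = 30 xor 61 = 51
byte 1: (a5 xor a9) xor 62 = 0c xor 62 = 6e
byte 2: (86 xor 5c) xor 6f = da xor 6f = b5
byte 3: (78 xor d5) xor 72 = ad xor 72 = df
byte 4: (fa xor 70) xor 74 = 8a xor 74 = fe

[81, 110, 181, 223, 254]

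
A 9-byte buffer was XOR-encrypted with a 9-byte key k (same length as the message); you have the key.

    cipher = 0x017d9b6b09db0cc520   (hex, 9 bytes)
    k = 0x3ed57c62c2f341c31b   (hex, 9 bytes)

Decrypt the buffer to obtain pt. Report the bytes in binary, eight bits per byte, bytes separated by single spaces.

00111111 10101000 11100111 00001001 11001011 00101000 01001101 00000110 00111011

XOR is its own inverse, so applying the key byte-wise gives the result directly.
01 xor 3e = 3f
7d xor d5 = a8
9b xor 7c = e7
6b xor 62 = 09
09 xor c2 = cb
db xor f3 = 28
0c xor 41 = 4d
c5 xor c3 = 06
20 xor 1b = 3b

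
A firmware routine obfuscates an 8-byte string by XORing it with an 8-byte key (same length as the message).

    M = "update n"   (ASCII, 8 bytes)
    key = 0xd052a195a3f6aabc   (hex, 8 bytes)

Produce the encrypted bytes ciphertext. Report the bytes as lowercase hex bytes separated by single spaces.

a5 22 c5 f4 d7 93 8a d2

117 ^ 208 = 165
112 ^  82 =  34
100 ^ 161 = 197
 97 ^ 149 = 244
116 ^ 163 = 215
101 ^ 246 = 147
 32 ^ 170 = 138
110 ^ 188 = 210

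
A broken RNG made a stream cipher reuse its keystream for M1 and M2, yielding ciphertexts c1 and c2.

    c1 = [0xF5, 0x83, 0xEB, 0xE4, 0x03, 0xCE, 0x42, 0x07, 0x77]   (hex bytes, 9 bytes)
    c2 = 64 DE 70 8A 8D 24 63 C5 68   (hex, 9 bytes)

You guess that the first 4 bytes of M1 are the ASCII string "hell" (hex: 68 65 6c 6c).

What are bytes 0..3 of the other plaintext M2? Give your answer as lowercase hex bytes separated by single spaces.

f9 38 f7 02

First, c1 ⊕ c2 = (M1 ⊕ K) ⊕ (M2 ⊕ K) = M1 ⊕ M2, so the key drops out. Then M2 = (M1 ⊕ M2) ⊕ M1 over the first 4 bytes.
byte 0: (f5 xor 64) xor 68 = 91 xor 68 = f9
byte 1: (83 xor de) xor 65 = 5d xor 65 = 38
byte 2: (eb xor 70) xor 6c = 9b xor 6c = f7
byte 3: (e4 xor 8a) xor 6c = 6e xor 6c = 02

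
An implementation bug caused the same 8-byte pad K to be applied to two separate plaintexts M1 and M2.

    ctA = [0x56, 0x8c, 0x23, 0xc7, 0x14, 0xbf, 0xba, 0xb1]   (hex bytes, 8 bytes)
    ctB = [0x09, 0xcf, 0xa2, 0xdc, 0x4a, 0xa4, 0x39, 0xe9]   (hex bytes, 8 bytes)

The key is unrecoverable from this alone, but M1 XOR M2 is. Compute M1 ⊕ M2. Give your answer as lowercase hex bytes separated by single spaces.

ctA ⊕ ctB = (M1 ⊕ K) ⊕ (M2 ⊕ K) = M1 ⊕ M2 — the shared key cancels under XOR.
01010110 xor 00001001 = 01011111
10001100 xor 11001111 = 01000011
00100011 xor 10100010 = 10000001
11000111 xor 11011100 = 00011011
00010100 xor 01001010 = 01011110
10111111 xor 10100100 = 00011011
10111010 xor 00111001 = 10000011
10110001 xor 11101001 = 01011000

5f 43 81 1b 5e 1b 83 58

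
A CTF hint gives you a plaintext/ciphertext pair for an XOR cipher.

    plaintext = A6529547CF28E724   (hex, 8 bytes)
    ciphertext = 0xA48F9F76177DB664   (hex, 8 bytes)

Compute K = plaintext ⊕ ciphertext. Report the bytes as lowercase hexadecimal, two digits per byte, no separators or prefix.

Since ciphertext = plaintext ⊕ K, XORing both sides with plaintext gives K = plaintext ⊕ ciphertext.
a6 xor a4 = 02
52 xor 8f = dd
95 xor 9f = 0a
47 xor 76 = 31
cf xor 17 = d8
28 xor 7d = 55
e7 xor b6 = 51
24 xor 64 = 40

02dd0a31d8555140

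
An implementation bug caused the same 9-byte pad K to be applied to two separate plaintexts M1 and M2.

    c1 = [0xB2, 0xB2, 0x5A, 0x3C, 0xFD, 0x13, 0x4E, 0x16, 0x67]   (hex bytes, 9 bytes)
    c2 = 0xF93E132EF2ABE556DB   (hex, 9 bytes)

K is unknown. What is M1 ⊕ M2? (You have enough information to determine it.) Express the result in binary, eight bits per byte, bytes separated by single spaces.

c1 ⊕ c2 = (M1 ⊕ K) ⊕ (M2 ⊕ K) = M1 ⊕ M2 — the shared key cancels under XOR.
byte 0: 10110010 ⊕ 11111001 = 01001011
byte 1: 10110010 ⊕ 00111110 = 10001100
byte 2: 01011010 ⊕ 00010011 = 01001001
byte 3: 00111100 ⊕ 00101110 = 00010010
byte 4: 11111101 ⊕ 11110010 = 00001111
byte 5: 00010011 ⊕ 10101011 = 10111000
byte 6: 01001110 ⊕ 11100101 = 10101011
byte 7: 00010110 ⊕ 01010110 = 01000000
byte 8: 01100111 ⊕ 11011011 = 10111100

01001011 10001100 01001001 00010010 00001111 10111000 10101011 01000000 10111100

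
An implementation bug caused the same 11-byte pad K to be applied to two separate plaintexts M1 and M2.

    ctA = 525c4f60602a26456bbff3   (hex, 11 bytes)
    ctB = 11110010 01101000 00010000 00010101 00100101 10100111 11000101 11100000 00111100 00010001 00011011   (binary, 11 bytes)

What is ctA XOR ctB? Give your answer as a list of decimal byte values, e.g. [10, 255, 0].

ctA ⊕ ctB = (M1 ⊕ K) ⊕ (M2 ⊕ K) = M1 ⊕ M2 — the shared key cancels under XOR.
52 ⊕ f2 = a0
5c ⊕ 68 = 34
4f ⊕ 10 = 5f
60 ⊕ 15 = 75
60 ⊕ 25 = 45
2a ⊕ a7 = 8d
26 ⊕ c5 = e3
45 ⊕ e0 = a5
6b ⊕ 3c = 57
bf ⊕ 11 = ae
f3 ⊕ 1b = e8

[160, 52, 95, 117, 69, 141, 227, 165, 87, 174, 232]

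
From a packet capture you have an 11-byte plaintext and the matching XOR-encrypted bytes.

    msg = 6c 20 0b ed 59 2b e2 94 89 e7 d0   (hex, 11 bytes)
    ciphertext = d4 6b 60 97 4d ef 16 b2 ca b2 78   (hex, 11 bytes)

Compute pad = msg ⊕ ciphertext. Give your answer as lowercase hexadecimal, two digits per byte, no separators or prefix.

Since ciphertext = msg ⊕ pad, XORing both sides with msg gives pad = msg ⊕ ciphertext.
108 ^ 212 = 184
 32 ^ 107 =  75
 11 ^  96 = 107
237 ^ 151 = 122
 89 ^  77 =  20
 43 ^ 239 = 196
226 ^  22 = 244
148 ^ 178 =  38
137 ^ 202 =  67
231 ^ 178 =  85
208 ^ 120 = 168

b84b6b7a14c4f4264355a8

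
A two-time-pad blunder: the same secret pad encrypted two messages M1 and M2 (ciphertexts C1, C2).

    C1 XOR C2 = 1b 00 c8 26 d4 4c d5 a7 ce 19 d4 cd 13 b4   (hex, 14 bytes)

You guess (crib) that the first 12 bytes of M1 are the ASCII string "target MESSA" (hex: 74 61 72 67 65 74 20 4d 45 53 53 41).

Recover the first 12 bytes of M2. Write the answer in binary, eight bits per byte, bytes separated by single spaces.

Since C1 ⊕ C2 = M1 ⊕ M2, XORing with the guessed M1 bytes yields the corresponding M2 bytes: M2 = (C1 ⊕ C2) ⊕ M1.
byte 0: 00011011 ^ 01110100 = 01101111
byte 1: 00000000 ^ 01100001 = 01100001
byte 2: 11001000 ^ 01110010 = 10111010
byte 3: 00100110 ^ 01100111 = 01000001
byte 4: 11010100 ^ 01100101 = 10110001
byte 5: 01001100 ^ 01110100 = 00111000
byte 6: 11010101 ^ 00100000 = 11110101
byte 7: 10100111 ^ 01001101 = 11101010
byte 8: 11001110 ^ 01000101 = 10001011
byte 9: 00011001 ^ 01010011 = 01001010
byte 10: 11010100 ^ 01010011 = 10000111
byte 11: 11001101 ^ 01000001 = 10001100

01101111 01100001 10111010 01000001 10110001 00111000 11110101 11101010 10001011 01001010 10000111 10001100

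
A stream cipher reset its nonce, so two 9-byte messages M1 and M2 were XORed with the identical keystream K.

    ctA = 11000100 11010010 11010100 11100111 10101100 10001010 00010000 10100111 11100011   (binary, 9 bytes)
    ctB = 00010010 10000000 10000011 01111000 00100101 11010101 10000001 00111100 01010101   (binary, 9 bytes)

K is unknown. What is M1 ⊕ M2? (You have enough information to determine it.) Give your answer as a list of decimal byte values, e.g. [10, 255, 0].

ctA ⊕ ctB = (M1 ⊕ K) ⊕ (M2 ⊕ K) = M1 ⊕ M2 — the shared key cancels under XOR.
byte 0: c4 XOR 12 = d6
byte 1: d2 XOR 80 = 52
byte 2: d4 XOR 83 = 57
byte 3: e7 XOR 78 = 9f
byte 4: ac XOR 25 = 89
byte 5: 8a XOR d5 = 5f
byte 6: 10 XOR 81 = 91
byte 7: a7 XOR 3c = 9b
byte 8: e3 XOR 55 = b6

[214, 82, 87, 159, 137, 95, 145, 155, 182]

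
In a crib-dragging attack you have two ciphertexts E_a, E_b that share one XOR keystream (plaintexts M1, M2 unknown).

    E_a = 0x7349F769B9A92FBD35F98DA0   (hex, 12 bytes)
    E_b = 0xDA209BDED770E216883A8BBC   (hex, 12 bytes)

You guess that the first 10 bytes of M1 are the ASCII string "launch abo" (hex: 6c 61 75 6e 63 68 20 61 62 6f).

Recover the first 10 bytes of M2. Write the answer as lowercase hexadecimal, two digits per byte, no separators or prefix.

First, E_a ⊕ E_b = (M1 ⊕ K) ⊕ (M2 ⊕ K) = M1 ⊕ M2, so the key drops out. Then M2 = (M1 ⊕ M2) ⊕ M1 over the first 10 bytes.
byte 0: (73 XOR da) XOR 6c = a9 XOR 6c = c5
byte 1: (49 XOR 20) XOR 61 = 69 XOR 61 = 08
byte 2: (f7 XOR 9b) XOR 75 = 6c XOR 75 = 19
byte 3: (69 XOR de) XOR 6e = b7 XOR 6e = d9
byte 4: (b9 XOR d7) XOR 63 = 6e XOR 63 = 0d
byte 5: (a9 XOR 70) XOR 68 = d9 XOR 68 = b1
byte 6: (2f XOR e2) XOR 20 = cd XOR 20 = ed
byte 7: (bd XOR 16) XOR 61 = ab XOR 61 = ca
byte 8: (35 XOR 88) XOR 62 = bd XOR 62 = df
byte 9: (f9 XOR 3a) XOR 6f = c3 XOR 6f = ac

c50819d90db1edcadfac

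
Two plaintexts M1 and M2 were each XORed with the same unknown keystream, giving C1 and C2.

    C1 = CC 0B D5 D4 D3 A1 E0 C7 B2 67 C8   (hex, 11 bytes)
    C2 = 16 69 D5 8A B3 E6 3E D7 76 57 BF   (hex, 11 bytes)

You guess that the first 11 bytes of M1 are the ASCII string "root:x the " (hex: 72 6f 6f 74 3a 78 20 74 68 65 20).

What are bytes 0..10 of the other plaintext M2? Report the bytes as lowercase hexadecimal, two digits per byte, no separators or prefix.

a80d6f2a5a3ffe64ac5557

First, C1 ⊕ C2 = (M1 ⊕ K) ⊕ (M2 ⊕ K) = M1 ⊕ M2, so the key drops out. Then M2 = (M1 ⊕ M2) ⊕ M1 over the first 11 bytes.
byte 0: (cc XOR 16) XOR 72 = da XOR 72 = a8
byte 1: (0b XOR 69) XOR 6f = 62 XOR 6f = 0d
byte 2: (d5 XOR d5) XOR 6f = 00 XOR 6f = 6f
byte 3: (d4 XOR 8a) XOR 74 = 5e XOR 74 = 2a
byte 4: (d3 XOR b3) XOR 3a = 60 XOR 3a = 5a
byte 5: (a1 XOR e6) XOR 78 = 47 XOR 78 = 3f
byte 6: (e0 XOR 3e) XOR 20 = de XOR 20 = fe
byte 7: (c7 XOR d7) XOR 74 = 10 XOR 74 = 64
byte 8: (b2 XOR 76) XOR 68 = c4 XOR 68 = ac
byte 9: (67 XOR 57) XOR 65 = 30 XOR 65 = 55
byte 10: (c8 XOR bf) XOR 20 = 77 XOR 20 = 57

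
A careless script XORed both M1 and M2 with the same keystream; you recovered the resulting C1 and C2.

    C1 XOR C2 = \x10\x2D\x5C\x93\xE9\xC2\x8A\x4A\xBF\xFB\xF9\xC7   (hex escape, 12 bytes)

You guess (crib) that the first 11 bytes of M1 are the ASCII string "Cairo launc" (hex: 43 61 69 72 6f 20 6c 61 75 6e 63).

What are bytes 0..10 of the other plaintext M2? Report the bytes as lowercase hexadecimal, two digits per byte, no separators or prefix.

534c35e186e2e62bca959a

Since C1 ⊕ C2 = M1 ⊕ M2, XORing with the guessed M1 bytes yields the corresponding M2 bytes: M2 = (C1 ⊕ C2) ⊕ M1.
byte 0: 10 ^ 43 = 53
byte 1: 2d ^ 61 = 4c
byte 2: 5c ^ 69 = 35
byte 3: 93 ^ 72 = e1
byte 4: e9 ^ 6f = 86
byte 5: c2 ^ 20 = e2
byte 6: 8a ^ 6c = e6
byte 7: 4a ^ 61 = 2b
byte 8: bf ^ 75 = ca
byte 9: fb ^ 6e = 95
byte 10: f9 ^ 63 = 9a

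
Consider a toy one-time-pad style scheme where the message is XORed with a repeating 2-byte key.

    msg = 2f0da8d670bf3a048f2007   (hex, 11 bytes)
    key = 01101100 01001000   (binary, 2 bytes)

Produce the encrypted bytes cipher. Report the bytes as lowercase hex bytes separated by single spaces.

The 2-byte key repeats, so the effective keystream is 6c 48 6c 48 6c 48 6c 48 6c 48 6c.
byte 0:  47 ⊕ 108 =  67
byte 1:  13 ⊕  72 =  69
byte 2: 168 ⊕ 108 = 196
byte 3: 214 ⊕  72 = 158
byte 4: 112 ⊕ 108 =  28
byte 5: 191 ⊕  72 = 247
byte 6:  58 ⊕ 108 =  86
byte 7:   4 ⊕  72 =  76
byte 8: 143 ⊕ 108 = 227
byte 9:  32 ⊕  72 = 104
byte 10:   7 ⊕ 108 = 107

43 45 c4 9e 1c f7 56 4c e3 68 6b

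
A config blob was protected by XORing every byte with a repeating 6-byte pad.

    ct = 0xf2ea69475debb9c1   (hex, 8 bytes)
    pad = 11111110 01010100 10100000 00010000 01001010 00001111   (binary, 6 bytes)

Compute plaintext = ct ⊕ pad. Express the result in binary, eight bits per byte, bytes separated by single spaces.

The 6-byte key repeats, so the effective keystream is fe 54 a0 10 4a 0f fe 54.
byte 0: 11110010 ^ 11111110 = 00001100
byte 1: 11101010 ^ 01010100 = 10111110
byte 2: 01101001 ^ 10100000 = 11001001
byte 3: 01000111 ^ 00010000 = 01010111
byte 4: 01011101 ^ 01001010 = 00010111
byte 5: 11101011 ^ 00001111 = 11100100
byte 6: 10111001 ^ 11111110 = 01000111
byte 7: 11000001 ^ 01010100 = 10010101

00001100 10111110 11001001 01010111 00010111 11100100 01000111 10010101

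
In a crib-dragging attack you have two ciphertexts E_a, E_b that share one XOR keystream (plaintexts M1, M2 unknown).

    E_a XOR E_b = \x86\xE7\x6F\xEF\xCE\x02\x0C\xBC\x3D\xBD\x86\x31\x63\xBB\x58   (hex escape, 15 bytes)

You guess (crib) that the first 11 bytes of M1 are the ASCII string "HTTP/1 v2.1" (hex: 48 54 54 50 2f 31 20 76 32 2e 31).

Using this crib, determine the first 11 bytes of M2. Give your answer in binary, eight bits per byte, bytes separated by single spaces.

Since E_a ⊕ E_b = M1 ⊕ M2, XORing with the guessed M1 bytes yields the corresponding M2 bytes: M2 = (E_a ⊕ E_b) ⊕ M1.
byte 0: 86 XOR 48 = ce
byte 1: e7 XOR 54 = b3
byte 2: 6f XOR 54 = 3b
byte 3: ef XOR 50 = bf
byte 4: ce XOR 2f = e1
byte 5: 02 XOR 31 = 33
byte 6: 0c XOR 20 = 2c
byte 7: bc XOR 76 = ca
byte 8: 3d XOR 32 = 0f
byte 9: bd XOR 2e = 93
byte 10: 86 XOR 31 = b7

11001110 10110011 00111011 10111111 11100001 00110011 00101100 11001010 00001111 10010011 10110111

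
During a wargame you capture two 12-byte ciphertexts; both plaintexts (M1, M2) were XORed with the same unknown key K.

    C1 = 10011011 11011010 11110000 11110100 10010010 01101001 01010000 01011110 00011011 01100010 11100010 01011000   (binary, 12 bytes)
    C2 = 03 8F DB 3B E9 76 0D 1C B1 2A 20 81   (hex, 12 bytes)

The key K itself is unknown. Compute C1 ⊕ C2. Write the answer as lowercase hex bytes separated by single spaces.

C1 ⊕ C2 = (M1 ⊕ K) ⊕ (M2 ⊕ K) = M1 ⊕ M2 — the shared key cancels under XOR.
10011011 xor 00000011 = 10011000
11011010 xor 10001111 = 01010101
11110000 xor 11011011 = 00101011
11110100 xor 00111011 = 11001111
10010010 xor 11101001 = 01111011
01101001 xor 01110110 = 00011111
01010000 xor 00001101 = 01011101
01011110 xor 00011100 = 01000010
00011011 xor 10110001 = 10101010
01100010 xor 00101010 = 01001000
11100010 xor 00100000 = 11000010
01011000 xor 10000001 = 11011001

98 55 2b cf 7b 1f 5d 42 aa 48 c2 d9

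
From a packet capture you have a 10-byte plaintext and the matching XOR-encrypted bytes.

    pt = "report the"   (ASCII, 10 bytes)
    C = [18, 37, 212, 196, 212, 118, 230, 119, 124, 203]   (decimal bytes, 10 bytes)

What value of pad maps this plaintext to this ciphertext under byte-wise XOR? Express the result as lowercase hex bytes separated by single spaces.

Since C = pt ⊕ pad, XORing both sides with pt gives pad = pt ⊕ C.
114 ⊕  18 =  96
101 ⊕  37 =  64
112 ⊕ 212 = 164
111 ⊕ 196 = 171
114 ⊕ 212 = 166
116 ⊕ 118 =   2
 32 ⊕ 230 = 198
116 ⊕ 119 =   3
104 ⊕ 124 =  20
101 ⊕ 203 = 174

60 40 a4 ab a6 02 c6 03 14 ae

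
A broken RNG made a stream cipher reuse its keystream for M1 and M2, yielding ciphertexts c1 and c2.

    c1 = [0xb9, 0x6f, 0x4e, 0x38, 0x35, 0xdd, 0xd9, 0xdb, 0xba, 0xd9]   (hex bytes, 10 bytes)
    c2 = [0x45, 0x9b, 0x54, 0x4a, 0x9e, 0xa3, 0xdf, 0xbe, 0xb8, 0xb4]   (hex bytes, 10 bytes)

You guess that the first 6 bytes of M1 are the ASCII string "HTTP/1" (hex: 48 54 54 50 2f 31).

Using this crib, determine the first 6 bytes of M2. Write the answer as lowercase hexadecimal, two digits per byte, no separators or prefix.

First, c1 ⊕ c2 = (M1 ⊕ K) ⊕ (M2 ⊕ K) = M1 ⊕ M2, so the key drops out. Then M2 = (M1 ⊕ M2) ⊕ M1 over the first 6 bytes.
byte 0: (b9 ^ 45) ^ 48 = fc ^ 48 = b4
byte 1: (6f ^ 9b) ^ 54 = f4 ^ 54 = a0
byte 2: (4e ^ 54) ^ 54 = 1a ^ 54 = 4e
byte 3: (38 ^ 4a) ^ 50 = 72 ^ 50 = 22
byte 4: (35 ^ 9e) ^ 2f = ab ^ 2f = 84
byte 5: (dd ^ a3) ^ 31 = 7e ^ 31 = 4f

b4a04e22844f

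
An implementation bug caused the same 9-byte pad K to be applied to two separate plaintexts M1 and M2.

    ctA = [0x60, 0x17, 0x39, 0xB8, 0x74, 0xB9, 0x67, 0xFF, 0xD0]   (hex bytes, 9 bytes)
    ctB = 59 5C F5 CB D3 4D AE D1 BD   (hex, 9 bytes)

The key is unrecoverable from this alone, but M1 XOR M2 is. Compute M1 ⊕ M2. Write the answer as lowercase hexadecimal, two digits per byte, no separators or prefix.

394bcc73a7f4c92e6d

ctA ⊕ ctB = (M1 ⊕ K) ⊕ (M2 ⊕ K) = M1 ⊕ M2 — the shared key cancels under XOR.
byte 0:  96 ⊕  89 =  57
byte 1:  23 ⊕  92 =  75
byte 2:  57 ⊕ 245 = 204
byte 3: 184 ⊕ 203 = 115
byte 4: 116 ⊕ 211 = 167
byte 5: 185 ⊕  77 = 244
byte 6: 103 ⊕ 174 = 201
byte 7: 255 ⊕ 209 =  46
byte 8: 208 ⊕ 189 = 109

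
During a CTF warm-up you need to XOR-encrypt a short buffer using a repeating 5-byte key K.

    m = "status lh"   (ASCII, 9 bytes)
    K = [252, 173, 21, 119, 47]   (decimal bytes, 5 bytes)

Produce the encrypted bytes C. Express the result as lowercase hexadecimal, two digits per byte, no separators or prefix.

The 5-byte key repeats, so the effective keystream is fc ad 15 77 2f fc ad 15 77.
byte 0: 73 ^ fc = 8f
byte 1: 74 ^ ad = d9
byte 2: 61 ^ 15 = 74
byte 3: 74 ^ 77 = 03
byte 4: 75 ^ 2f = 5a
byte 5: 73 ^ fc = 8f
byte 6: 20 ^ ad = 8d
byte 7: 6c ^ 15 = 79
byte 8: 68 ^ 77 = 1f

8fd974035a8f8d791f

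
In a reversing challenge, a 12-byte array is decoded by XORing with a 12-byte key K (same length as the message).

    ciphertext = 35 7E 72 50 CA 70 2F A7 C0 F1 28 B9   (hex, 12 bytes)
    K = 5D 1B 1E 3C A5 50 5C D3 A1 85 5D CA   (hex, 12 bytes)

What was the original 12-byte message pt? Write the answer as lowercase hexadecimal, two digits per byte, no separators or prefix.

68656c6c6f20737461747573

XOR is its own inverse, so applying the key byte-wise gives the result directly.
 53 XOR  93 = 104
126 XOR  27 = 101
114 XOR  30 = 108
 80 XOR  60 = 108
202 XOR 165 = 111
112 XOR  80 =  32
 47 XOR  92 = 115
167 XOR 211 = 116
192 XOR 161 =  97
241 XOR 133 = 116
 40 XOR  93 = 117
185 XOR 202 = 115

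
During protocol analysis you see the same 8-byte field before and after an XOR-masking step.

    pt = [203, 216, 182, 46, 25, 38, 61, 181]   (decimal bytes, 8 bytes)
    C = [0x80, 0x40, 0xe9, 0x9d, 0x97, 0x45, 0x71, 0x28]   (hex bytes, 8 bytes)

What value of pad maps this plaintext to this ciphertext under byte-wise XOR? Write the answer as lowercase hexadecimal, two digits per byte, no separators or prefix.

4b985fb38e634c9d

Since C = pt ⊕ pad, XORing both sides with pt gives pad = pt ⊕ C.
cb ⊕ 80 = 4b
d8 ⊕ 40 = 98
b6 ⊕ e9 = 5f
2e ⊕ 9d = b3
19 ⊕ 97 = 8e
26 ⊕ 45 = 63
3d ⊕ 71 = 4c
b5 ⊕ 28 = 9d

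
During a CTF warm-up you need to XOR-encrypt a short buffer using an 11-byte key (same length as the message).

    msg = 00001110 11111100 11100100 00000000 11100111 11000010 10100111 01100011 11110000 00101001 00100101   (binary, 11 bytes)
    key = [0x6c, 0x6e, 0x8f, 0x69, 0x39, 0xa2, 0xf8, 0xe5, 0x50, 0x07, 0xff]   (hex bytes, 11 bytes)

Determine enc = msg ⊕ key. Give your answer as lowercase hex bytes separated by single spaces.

XOR is its own inverse, so applying the key byte-wise gives the result directly.
byte 0:  14 ^ 108 =  98
byte 1: 252 ^ 110 = 146
byte 2: 228 ^ 143 = 107
byte 3:   0 ^ 105 = 105
byte 4: 231 ^  57 = 222
byte 5: 194 ^ 162 =  96
byte 6: 167 ^ 248 =  95
byte 7:  99 ^ 229 = 134
byte 8: 240 ^  80 = 160
byte 9:  41 ^   7 =  46
byte 10:  37 ^ 255 = 218

62 92 6b 69 de 60 5f 86 a0 2e da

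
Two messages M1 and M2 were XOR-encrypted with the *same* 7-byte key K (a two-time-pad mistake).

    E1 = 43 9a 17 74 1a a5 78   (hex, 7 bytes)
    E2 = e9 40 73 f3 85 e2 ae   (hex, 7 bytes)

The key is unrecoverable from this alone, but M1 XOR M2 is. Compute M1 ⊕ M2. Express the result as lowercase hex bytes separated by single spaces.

E1 ⊕ E2 = (M1 ⊕ K) ⊕ (M2 ⊕ K) = M1 ⊕ M2 — the shared key cancels under XOR.
 67 XOR 233 = 170
154 XOR  64 = 218
 23 XOR 115 = 100
116 XOR 243 = 135
 26 XOR 133 = 159
165 XOR 226 =  71
120 XOR 174 = 214

aa da 64 87 9f 47 d6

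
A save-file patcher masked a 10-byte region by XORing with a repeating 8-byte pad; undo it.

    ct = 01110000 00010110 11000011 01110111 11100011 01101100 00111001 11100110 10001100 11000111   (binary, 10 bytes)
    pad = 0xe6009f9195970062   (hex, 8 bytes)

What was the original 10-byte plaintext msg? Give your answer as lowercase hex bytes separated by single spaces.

The 8-byte key repeats, so the effective keystream is e6 00 9f 91 95 97 00 62 e6 00.
byte 0: 112 XOR 230 = 150
byte 1:  22 XOR   0 =  22
byte 2: 195 XOR 159 =  92
byte 3: 119 XOR 145 = 230
byte 4: 227 XOR 149 = 118
byte 5: 108 XOR 151 = 251
byte 6:  57 XOR   0 =  57
byte 7: 230 XOR  98 = 132
byte 8: 140 XOR 230 = 106
byte 9: 199 XOR   0 = 199

96 16 5c e6 76 fb 39 84 6a c7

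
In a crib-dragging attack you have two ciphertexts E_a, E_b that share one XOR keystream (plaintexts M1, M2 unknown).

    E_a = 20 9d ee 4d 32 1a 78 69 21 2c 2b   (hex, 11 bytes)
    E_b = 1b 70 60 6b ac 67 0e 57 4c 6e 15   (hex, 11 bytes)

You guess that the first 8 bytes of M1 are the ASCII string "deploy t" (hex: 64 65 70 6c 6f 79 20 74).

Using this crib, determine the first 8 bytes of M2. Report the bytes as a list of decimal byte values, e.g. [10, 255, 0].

First, E_a ⊕ E_b = (M1 ⊕ K) ⊕ (M2 ⊕ K) = M1 ⊕ M2, so the key drops out. Then M2 = (M1 ⊕ M2) ⊕ M1 over the first 8 bytes.
byte 0: (20 ^ 1b) ^ 64 = 3b ^ 64 = 5f
byte 1: (9d ^ 70) ^ 65 = ed ^ 65 = 88
byte 2: (ee ^ 60) ^ 70 = 8e ^ 70 = fe
byte 3: (4d ^ 6b) ^ 6c = 26 ^ 6c = 4a
byte 4: (32 ^ ac) ^ 6f = 9e ^ 6f = f1
byte 5: (1a ^ 67) ^ 79 = 7d ^ 79 = 04
byte 6: (78 ^ 0e) ^ 20 = 76 ^ 20 = 56
byte 7: (69 ^ 57) ^ 74 = 3e ^ 74 = 4a

[95, 136, 254, 74, 241, 4, 86, 74]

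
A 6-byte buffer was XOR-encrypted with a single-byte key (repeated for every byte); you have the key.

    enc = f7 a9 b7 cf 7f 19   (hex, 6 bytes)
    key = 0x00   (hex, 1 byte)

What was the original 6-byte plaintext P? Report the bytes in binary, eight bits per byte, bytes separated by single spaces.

11110111 10101001 10110111 11001111 01111111 00011001

The 1-byte key repeats, so the effective keystream is 00 00 00 00 00 00.
byte 0: 247 xor   0 = 247
byte 1: 169 xor   0 = 169
byte 2: 183 xor   0 = 183
byte 3: 207 xor   0 = 207
byte 4: 127 xor   0 = 127
byte 5:  25 xor   0 =  25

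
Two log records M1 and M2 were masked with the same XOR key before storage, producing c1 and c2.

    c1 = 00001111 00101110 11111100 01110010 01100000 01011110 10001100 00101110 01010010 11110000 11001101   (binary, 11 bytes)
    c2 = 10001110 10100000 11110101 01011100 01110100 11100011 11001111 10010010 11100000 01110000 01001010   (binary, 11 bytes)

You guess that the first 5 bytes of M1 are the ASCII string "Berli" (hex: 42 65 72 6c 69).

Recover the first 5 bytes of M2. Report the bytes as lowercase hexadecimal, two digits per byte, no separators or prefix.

c3eb7b427d

First, c1 ⊕ c2 = (M1 ⊕ K) ⊕ (M2 ⊕ K) = M1 ⊕ M2, so the key drops out. Then M2 = (M1 ⊕ M2) ⊕ M1 over the first 5 bytes.
byte 0: (0f ^ 8e) ^ 42 = 81 ^ 42 = c3
byte 1: (2e ^ a0) ^ 65 = 8e ^ 65 = eb
byte 2: (fc ^ f5) ^ 72 = 09 ^ 72 = 7b
byte 3: (72 ^ 5c) ^ 6c = 2e ^ 6c = 42
byte 4: (60 ^ 74) ^ 69 = 14 ^ 69 = 7d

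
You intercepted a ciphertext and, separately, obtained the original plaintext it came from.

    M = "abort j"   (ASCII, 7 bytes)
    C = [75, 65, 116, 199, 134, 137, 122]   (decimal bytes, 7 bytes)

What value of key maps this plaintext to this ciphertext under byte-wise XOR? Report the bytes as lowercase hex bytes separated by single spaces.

2a 23 1b b5 f2 a9 10

Since C = M ⊕ key, XORing both sides with M gives key = M ⊕ C.
01100001 xor 01001011 = 00101010
01100010 xor 01000001 = 00100011
01101111 xor 01110100 = 00011011
01110010 xor 11000111 = 10110101
01110100 xor 10000110 = 11110010
00100000 xor 10001001 = 10101001
01101010 xor 01111010 = 00010000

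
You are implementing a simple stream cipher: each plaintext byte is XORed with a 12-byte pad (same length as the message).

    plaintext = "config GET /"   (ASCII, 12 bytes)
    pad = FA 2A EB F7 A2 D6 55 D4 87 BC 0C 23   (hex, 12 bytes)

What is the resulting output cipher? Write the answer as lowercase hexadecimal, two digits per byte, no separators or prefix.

63 ^ fa = 99
6f ^ 2a = 45
6e ^ eb = 85
66 ^ f7 = 91
69 ^ a2 = cb
67 ^ d6 = b1
20 ^ 55 = 75
47 ^ d4 = 93
45 ^ 87 = c2
54 ^ bc = e8
20 ^ 0c = 2c
2f ^ 23 = 0c

99458591cbb17593c2e82c0c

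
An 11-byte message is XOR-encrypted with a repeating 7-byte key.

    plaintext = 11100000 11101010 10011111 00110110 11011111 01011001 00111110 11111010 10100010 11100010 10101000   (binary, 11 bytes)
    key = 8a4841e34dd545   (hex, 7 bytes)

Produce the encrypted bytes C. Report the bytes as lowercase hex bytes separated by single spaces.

6a a2 de d5 92 8c 7b 70 ea a3 4b

The 7-byte key repeats, so the effective keystream is 8a 48 41 e3 4d d5 45 8a 48 41 e3.
byte 0: e0 XOR 8a = 6a
byte 1: ea XOR 48 = a2
byte 2: 9f XOR 41 = de
byte 3: 36 XOR e3 = d5
byte 4: df XOR 4d = 92
byte 5: 59 XOR d5 = 8c
byte 6: 3e XOR 45 = 7b
byte 7: fa XOR 8a = 70
byte 8: a2 XOR 48 = ea
byte 9: e2 XOR 41 = a3
byte 10: a8 XOR e3 = 4b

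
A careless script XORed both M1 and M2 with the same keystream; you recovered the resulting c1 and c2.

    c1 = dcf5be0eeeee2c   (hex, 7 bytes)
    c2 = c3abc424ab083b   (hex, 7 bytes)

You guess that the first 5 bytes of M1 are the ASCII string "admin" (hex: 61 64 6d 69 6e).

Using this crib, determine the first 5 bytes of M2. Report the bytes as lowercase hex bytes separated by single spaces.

7e 3a 17 43 2b

First, c1 ⊕ c2 = (M1 ⊕ K) ⊕ (M2 ⊕ K) = M1 ⊕ M2, so the key drops out. Then M2 = (M1 ⊕ M2) ⊕ M1 over the first 5 bytes.
byte 0: (dc xor c3) xor 61 = 1f xor 61 = 7e
byte 1: (f5 xor ab) xor 64 = 5e xor 64 = 3a
byte 2: (be xor c4) xor 6d = 7a xor 6d = 17
byte 3: (0e xor 24) xor 69 = 2a xor 69 = 43
byte 4: (ee xor ab) xor 6e = 45 xor 6e = 2b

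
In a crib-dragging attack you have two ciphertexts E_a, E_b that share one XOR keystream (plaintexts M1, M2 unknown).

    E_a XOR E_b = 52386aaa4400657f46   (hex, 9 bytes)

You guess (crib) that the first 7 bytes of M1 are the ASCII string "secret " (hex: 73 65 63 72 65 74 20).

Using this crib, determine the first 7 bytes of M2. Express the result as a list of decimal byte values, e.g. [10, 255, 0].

[33, 93, 9, 216, 33, 116, 69]

Since E_a ⊕ E_b = M1 ⊕ M2, XORing with the guessed M1 bytes yields the corresponding M2 bytes: M2 = (E_a ⊕ E_b) ⊕ M1.
byte 0:  82 xor 115 =  33
byte 1:  56 xor 101 =  93
byte 2: 106 xor  99 =   9
byte 3: 170 xor 114 = 216
byte 4:  68 xor 101 =  33
byte 5:   0 xor 116 = 116
byte 6: 101 xor  32 =  69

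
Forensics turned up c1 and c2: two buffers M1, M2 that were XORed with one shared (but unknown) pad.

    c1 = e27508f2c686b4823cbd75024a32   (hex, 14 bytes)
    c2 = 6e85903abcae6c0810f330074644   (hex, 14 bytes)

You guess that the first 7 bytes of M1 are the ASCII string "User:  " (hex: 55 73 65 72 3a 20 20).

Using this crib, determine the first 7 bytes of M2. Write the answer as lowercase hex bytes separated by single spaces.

First, c1 ⊕ c2 = (M1 ⊕ K) ⊕ (M2 ⊕ K) = M1 ⊕ M2, so the key drops out. Then M2 = (M1 ⊕ M2) ⊕ M1 over the first 7 bytes.
byte 0: (e2 ^ 6e) ^ 55 = 8c ^ 55 = d9
byte 1: (75 ^ 85) ^ 73 = f0 ^ 73 = 83
byte 2: (08 ^ 90) ^ 65 = 98 ^ 65 = fd
byte 3: (f2 ^ 3a) ^ 72 = c8 ^ 72 = ba
byte 4: (c6 ^ bc) ^ 3a = 7a ^ 3a = 40
byte 5: (86 ^ ae) ^ 20 = 28 ^ 20 = 08
byte 6: (b4 ^ 6c) ^ 20 = d8 ^ 20 = f8

d9 83 fd ba 40 08 f8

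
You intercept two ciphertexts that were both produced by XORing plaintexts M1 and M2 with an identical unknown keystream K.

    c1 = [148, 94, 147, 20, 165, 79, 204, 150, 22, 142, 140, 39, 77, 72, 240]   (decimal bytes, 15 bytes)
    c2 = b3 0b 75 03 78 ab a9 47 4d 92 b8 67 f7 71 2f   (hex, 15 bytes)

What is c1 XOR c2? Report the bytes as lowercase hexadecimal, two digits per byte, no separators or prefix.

2755e617dde465d15b1c3440ba39df

c1 ⊕ c2 = (M1 ⊕ K) ⊕ (M2 ⊕ K) = M1 ⊕ M2 — the shared key cancels under XOR.
byte 0: 94 ⊕ b3 = 27
byte 1: 5e ⊕ 0b = 55
byte 2: 93 ⊕ 75 = e6
byte 3: 14 ⊕ 03 = 17
byte 4: a5 ⊕ 78 = dd
byte 5: 4f ⊕ ab = e4
byte 6: cc ⊕ a9 = 65
byte 7: 96 ⊕ 47 = d1
byte 8: 16 ⊕ 4d = 5b
byte 9: 8e ⊕ 92 = 1c
byte 10: 8c ⊕ b8 = 34
byte 11: 27 ⊕ 67 = 40
byte 12: 4d ⊕ f7 = ba
byte 13: 48 ⊕ 71 = 39
byte 14: f0 ⊕ 2f = df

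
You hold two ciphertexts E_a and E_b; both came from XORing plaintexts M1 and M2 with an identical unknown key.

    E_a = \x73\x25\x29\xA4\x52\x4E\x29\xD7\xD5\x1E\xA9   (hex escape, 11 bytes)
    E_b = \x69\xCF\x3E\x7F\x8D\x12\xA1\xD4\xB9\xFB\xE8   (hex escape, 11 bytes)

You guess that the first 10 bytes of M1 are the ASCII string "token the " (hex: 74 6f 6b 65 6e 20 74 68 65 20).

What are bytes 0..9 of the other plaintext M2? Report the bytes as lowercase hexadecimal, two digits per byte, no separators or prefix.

6e857cbeb17cfc6b09c5

First, E_a ⊕ E_b = (M1 ⊕ K) ⊕ (M2 ⊕ K) = M1 ⊕ M2, so the key drops out. Then M2 = (M1 ⊕ M2) ⊕ M1 over the first 10 bytes.
byte 0: (73 ^ 69) ^ 74 = 1a ^ 74 = 6e
byte 1: (25 ^ cf) ^ 6f = ea ^ 6f = 85
byte 2: (29 ^ 3e) ^ 6b = 17 ^ 6b = 7c
byte 3: (a4 ^ 7f) ^ 65 = db ^ 65 = be
byte 4: (52 ^ 8d) ^ 6e = df ^ 6e = b1
byte 5: (4e ^ 12) ^ 20 = 5c ^ 20 = 7c
byte 6: (29 ^ a1) ^ 74 = 88 ^ 74 = fc
byte 7: (d7 ^ d4) ^ 68 = 03 ^ 68 = 6b
byte 8: (d5 ^ b9) ^ 65 = 6c ^ 65 = 09
byte 9: (1e ^ fb) ^ 20 = e5 ^ 20 = c5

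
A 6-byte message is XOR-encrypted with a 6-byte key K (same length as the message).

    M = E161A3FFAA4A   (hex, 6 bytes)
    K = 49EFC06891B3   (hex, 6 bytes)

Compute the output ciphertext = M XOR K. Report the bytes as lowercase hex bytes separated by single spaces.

XOR is its own inverse, so applying the key byte-wise gives the result directly.
byte 0: e1 XOR 49 = a8
byte 1: 61 XOR ef = 8e
byte 2: a3 XOR c0 = 63
byte 3: ff XOR 68 = 97
byte 4: aa XOR 91 = 3b
byte 5: 4a XOR b3 = f9

a8 8e 63 97 3b f9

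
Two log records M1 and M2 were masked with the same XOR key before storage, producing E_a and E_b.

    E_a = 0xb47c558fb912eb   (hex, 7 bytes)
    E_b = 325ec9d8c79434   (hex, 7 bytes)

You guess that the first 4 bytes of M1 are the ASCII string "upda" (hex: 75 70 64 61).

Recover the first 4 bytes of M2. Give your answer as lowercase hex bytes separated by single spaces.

First, E_a ⊕ E_b = (M1 ⊕ K) ⊕ (M2 ⊕ K) = M1 ⊕ M2, so the key drops out. Then M2 = (M1 ⊕ M2) ⊕ M1 over the first 4 bytes.
byte 0: (b4 xor 32) xor 75 = 86 xor 75 = f3
byte 1: (7c xor 5e) xor 70 = 22 xor 70 = 52
byte 2: (55 xor c9) xor 64 = 9c xor 64 = f8
byte 3: (8f xor d8) xor 61 = 57 xor 61 = 36

f3 52 f8 36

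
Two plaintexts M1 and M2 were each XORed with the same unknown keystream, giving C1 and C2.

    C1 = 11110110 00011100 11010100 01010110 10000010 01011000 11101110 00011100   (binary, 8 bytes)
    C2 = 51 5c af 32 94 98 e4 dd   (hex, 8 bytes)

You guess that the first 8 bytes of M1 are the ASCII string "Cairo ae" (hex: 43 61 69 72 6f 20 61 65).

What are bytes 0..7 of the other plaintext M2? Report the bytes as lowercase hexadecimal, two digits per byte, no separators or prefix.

First, C1 ⊕ C2 = (M1 ⊕ K) ⊕ (M2 ⊕ K) = M1 ⊕ M2, so the key drops out. Then M2 = (M1 ⊕ M2) ⊕ M1 over the first 8 bytes.
byte 0: (f6 XOR 51) XOR 43 = a7 XOR 43 = e4
byte 1: (1c XOR 5c) XOR 61 = 40 XOR 61 = 21
byte 2: (d4 XOR af) XOR 69 = 7b XOR 69 = 12
byte 3: (56 XOR 32) XOR 72 = 64 XOR 72 = 16
byte 4: (82 XOR 94) XOR 6f = 16 XOR 6f = 79
byte 5: (58 XOR 98) XOR 20 = c0 XOR 20 = e0
byte 6: (ee XOR e4) XOR 61 = 0a XOR 61 = 6b
byte 7: (1c XOR dd) XOR 65 = c1 XOR 65 = a4

e421121679e06ba4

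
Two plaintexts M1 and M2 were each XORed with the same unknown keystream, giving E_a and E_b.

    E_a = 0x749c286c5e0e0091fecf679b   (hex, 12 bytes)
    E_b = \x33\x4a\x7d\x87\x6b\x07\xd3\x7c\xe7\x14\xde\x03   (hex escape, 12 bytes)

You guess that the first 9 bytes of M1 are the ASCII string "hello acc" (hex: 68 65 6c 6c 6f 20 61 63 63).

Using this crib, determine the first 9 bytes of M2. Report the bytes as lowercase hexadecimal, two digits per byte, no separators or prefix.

First, E_a ⊕ E_b = (M1 ⊕ K) ⊕ (M2 ⊕ K) = M1 ⊕ M2, so the key drops out. Then M2 = (M1 ⊕ M2) ⊕ M1 over the first 9 bytes.
byte 0: (74 xor 33) xor 68 = 47 xor 68 = 2f
byte 1: (9c xor 4a) xor 65 = d6 xor 65 = b3
byte 2: (28 xor 7d) xor 6c = 55 xor 6c = 39
byte 3: (6c xor 87) xor 6c = eb xor 6c = 87
byte 4: (5e xor 6b) xor 6f = 35 xor 6f = 5a
byte 5: (0e xor 07) xor 20 = 09 xor 20 = 29
byte 6: (00 xor d3) xor 61 = d3 xor 61 = b2
byte 7: (91 xor 7c) xor 63 = ed xor 63 = 8e
byte 8: (fe xor e7) xor 63 = 19 xor 63 = 7a

2fb339875a29b28e7a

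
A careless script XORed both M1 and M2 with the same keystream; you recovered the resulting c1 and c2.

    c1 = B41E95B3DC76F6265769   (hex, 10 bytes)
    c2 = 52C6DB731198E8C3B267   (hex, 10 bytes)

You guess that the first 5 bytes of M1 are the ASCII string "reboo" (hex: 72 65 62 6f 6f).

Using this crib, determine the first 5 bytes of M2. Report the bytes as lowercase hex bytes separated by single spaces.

94 bd 2c af a2

First, c1 ⊕ c2 = (M1 ⊕ K) ⊕ (M2 ⊕ K) = M1 ⊕ M2, so the key drops out. Then M2 = (M1 ⊕ M2) ⊕ M1 over the first 5 bytes.
byte 0: (b4 ^ 52) ^ 72 = e6 ^ 72 = 94
byte 1: (1e ^ c6) ^ 65 = d8 ^ 65 = bd
byte 2: (95 ^ db) ^ 62 = 4e ^ 62 = 2c
byte 3: (b3 ^ 73) ^ 6f = c0 ^ 6f = af
byte 4: (dc ^ 11) ^ 6f = cd ^ 6f = a2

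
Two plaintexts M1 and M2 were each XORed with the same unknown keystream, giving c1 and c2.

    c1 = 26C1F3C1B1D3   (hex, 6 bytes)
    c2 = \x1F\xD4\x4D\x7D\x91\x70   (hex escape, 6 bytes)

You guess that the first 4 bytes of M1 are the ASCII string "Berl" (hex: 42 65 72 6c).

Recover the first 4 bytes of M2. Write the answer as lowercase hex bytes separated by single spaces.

7b 70 cc d0

First, c1 ⊕ c2 = (M1 ⊕ K) ⊕ (M2 ⊕ K) = M1 ⊕ M2, so the key drops out. Then M2 = (M1 ⊕ M2) ⊕ M1 over the first 4 bytes.
byte 0: (26 ⊕ 1f) ⊕ 42 = 39 ⊕ 42 = 7b
byte 1: (c1 ⊕ d4) ⊕ 65 = 15 ⊕ 65 = 70
byte 2: (f3 ⊕ 4d) ⊕ 72 = be ⊕ 72 = cc
byte 3: (c1 ⊕ 7d) ⊕ 6c = bc ⊕ 6c = d0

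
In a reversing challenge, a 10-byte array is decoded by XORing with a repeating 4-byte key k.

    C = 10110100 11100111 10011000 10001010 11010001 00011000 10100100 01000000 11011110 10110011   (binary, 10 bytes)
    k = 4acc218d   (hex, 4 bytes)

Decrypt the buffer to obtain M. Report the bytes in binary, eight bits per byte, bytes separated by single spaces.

The 4-byte key repeats, so the effective keystream is 4a cc 21 8d 4a cc 21 8d 4a cc.
byte 0: 180 ^  74 = 254
byte 1: 231 ^ 204 =  43
byte 2: 152 ^  33 = 185
byte 3: 138 ^ 141 =   7
byte 4: 209 ^  74 = 155
byte 5:  24 ^ 204 = 212
byte 6: 164 ^  33 = 133
byte 7:  64 ^ 141 = 205
byte 8: 222 ^  74 = 148
byte 9: 179 ^ 204 = 127

11111110 00101011 10111001 00000111 10011011 11010100 10000101 11001101 10010100 01111111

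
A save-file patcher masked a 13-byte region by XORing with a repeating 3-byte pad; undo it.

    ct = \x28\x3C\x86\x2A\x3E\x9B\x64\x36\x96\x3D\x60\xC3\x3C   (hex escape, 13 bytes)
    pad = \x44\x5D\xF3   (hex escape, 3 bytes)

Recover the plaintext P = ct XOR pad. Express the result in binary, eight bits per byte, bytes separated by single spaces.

The 3-byte key repeats, so the effective keystream is 44 5d f3 44 5d f3 44 5d f3 44 5d f3 44.
byte 0:  40 ^  68 = 108
byte 1:  60 ^  93 =  97
byte 2: 134 ^ 243 = 117
byte 3:  42 ^  68 = 110
byte 4:  62 ^  93 =  99
byte 5: 155 ^ 243 = 104
byte 6: 100 ^  68 =  32
byte 7:  54 ^  93 = 107
byte 8: 150 ^ 243 = 101
byte 9:  61 ^  68 = 121
byte 10:  96 ^  93 =  61
byte 11: 195 ^ 243 =  48
byte 12:  60 ^  68 = 120

01101100 01100001 01110101 01101110 01100011 01101000 00100000 01101011 01100101 01111001 00111101 00110000 01111000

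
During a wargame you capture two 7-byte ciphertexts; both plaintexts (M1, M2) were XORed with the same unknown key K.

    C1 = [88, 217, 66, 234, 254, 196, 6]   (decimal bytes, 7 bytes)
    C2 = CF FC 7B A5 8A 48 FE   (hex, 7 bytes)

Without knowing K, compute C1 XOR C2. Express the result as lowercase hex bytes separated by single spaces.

C1 ⊕ C2 = (M1 ⊕ K) ⊕ (M2 ⊕ K) = M1 ⊕ M2 — the shared key cancels under XOR.
01011000 xor 11001111 = 10010111
11011001 xor 11111100 = 00100101
01000010 xor 01111011 = 00111001
11101010 xor 10100101 = 01001111
11111110 xor 10001010 = 01110100
11000100 xor 01001000 = 10001100
00000110 xor 11111110 = 11111000

97 25 39 4f 74 8c f8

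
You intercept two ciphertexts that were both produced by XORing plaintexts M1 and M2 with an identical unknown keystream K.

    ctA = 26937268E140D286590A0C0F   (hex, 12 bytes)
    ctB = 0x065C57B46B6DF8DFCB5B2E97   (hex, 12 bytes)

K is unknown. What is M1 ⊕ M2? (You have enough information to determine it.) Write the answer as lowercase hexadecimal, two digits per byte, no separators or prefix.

ctA ⊕ ctB = (M1 ⊕ K) ⊕ (M2 ⊕ K) = M1 ⊕ M2 — the shared key cancels under XOR.
26 ⊕ 06 = 20
93 ⊕ 5c = cf
72 ⊕ 57 = 25
68 ⊕ b4 = dc
e1 ⊕ 6b = 8a
40 ⊕ 6d = 2d
d2 ⊕ f8 = 2a
86 ⊕ df = 59
59 ⊕ cb = 92
0a ⊕ 5b = 51
0c ⊕ 2e = 22
0f ⊕ 97 = 98

20cf25dc8a2d2a5992512298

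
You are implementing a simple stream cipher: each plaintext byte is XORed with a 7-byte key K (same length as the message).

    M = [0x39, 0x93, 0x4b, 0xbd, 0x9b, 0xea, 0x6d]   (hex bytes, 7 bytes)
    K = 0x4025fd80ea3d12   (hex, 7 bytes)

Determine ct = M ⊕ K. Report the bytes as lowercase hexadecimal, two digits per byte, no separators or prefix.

79b6b63d71d77f

byte 0: 39 xor 40 = 79
byte 1: 93 xor 25 = b6
byte 2: 4b xor fd = b6
byte 3: bd xor 80 = 3d
byte 4: 9b xor ea = 71
byte 5: ea xor 3d = d7
byte 6: 6d xor 12 = 7f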